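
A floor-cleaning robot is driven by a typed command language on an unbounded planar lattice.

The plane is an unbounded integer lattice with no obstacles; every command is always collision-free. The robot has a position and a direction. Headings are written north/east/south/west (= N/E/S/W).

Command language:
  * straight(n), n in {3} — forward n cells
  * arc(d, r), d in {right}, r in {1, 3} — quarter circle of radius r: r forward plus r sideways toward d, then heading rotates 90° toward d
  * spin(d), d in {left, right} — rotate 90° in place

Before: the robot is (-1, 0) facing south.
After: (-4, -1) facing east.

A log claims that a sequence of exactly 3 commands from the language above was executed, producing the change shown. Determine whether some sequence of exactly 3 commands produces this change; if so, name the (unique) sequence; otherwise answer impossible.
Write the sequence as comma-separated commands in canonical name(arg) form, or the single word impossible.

arc(right, 3), arc(right, 1), arc(right, 1)

key: position moved to (-4,-1) AND the heading swung to E — translation plus rotation needed
from: (-1, 0) facing south
1. arc(right, 3) → (-4, -3) facing west
2. arc(right, 1) → (-5, -2) facing north
3. arc(right, 1) → (-4, -1) facing east
all 125 alternatives checked — unique.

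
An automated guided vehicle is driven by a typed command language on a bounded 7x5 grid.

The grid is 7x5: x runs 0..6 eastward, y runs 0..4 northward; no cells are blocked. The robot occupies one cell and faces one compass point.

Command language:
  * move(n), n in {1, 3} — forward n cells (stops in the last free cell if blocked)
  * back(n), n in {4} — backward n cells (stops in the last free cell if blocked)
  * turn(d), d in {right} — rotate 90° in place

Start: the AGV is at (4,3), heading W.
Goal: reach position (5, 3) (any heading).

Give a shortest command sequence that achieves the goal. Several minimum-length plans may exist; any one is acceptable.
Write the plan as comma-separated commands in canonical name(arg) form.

move(3), back(4)

start: at (4,3), heading W
1. move(3) → at (1,3), heading W
2. back(4) → at (5,3), heading W
shorter routes all fall short; 2 is best.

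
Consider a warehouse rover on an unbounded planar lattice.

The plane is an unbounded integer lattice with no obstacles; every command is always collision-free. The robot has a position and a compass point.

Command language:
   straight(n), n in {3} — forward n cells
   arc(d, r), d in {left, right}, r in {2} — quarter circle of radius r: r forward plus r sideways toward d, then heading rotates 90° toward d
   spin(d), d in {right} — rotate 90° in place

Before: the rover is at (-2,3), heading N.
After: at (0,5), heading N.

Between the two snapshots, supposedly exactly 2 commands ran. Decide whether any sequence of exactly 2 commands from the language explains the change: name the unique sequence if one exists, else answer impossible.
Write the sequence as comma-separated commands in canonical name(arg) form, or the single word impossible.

key: running arc(left, 2) before spin(right) would end elsewhere — order is forced
start: at (-2,3), heading N
step 1 (spin(right)): at (-2,3), heading E
step 2 (arc(left, 2)): at (0,5), heading N
no other 2-command option fits: unique.

spin(right), arc(left, 2)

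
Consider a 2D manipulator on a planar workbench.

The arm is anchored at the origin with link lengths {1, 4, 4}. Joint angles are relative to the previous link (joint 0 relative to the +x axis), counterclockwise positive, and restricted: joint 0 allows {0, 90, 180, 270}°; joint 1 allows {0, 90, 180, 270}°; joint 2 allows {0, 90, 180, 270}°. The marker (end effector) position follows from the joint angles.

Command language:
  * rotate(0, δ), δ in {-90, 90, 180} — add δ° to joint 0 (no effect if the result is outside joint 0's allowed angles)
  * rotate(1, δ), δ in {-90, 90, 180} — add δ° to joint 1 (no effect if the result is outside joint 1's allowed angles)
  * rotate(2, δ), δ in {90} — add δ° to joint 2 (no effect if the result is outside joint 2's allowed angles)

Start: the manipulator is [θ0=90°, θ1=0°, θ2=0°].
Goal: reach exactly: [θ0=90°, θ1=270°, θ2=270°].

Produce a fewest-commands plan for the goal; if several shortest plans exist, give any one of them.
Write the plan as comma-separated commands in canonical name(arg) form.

begin: [θ0=90°, θ1=0°, θ2=0°]
1. rotate(1, -90) → [θ0=90°, θ1=270°, θ2=0°]
2. rotate(2, 90) → [θ0=90°, θ1=270°, θ2=90°]
3. rotate(2, 90) → [θ0=90°, θ1=270°, θ2=180°]
4. rotate(2, 90) → [θ0=90°, θ1=270°, θ2=270°]
shorter routes all fall short; 4 is best.

rotate(1, -90), rotate(2, 90), rotate(2, 90), rotate(2, 90)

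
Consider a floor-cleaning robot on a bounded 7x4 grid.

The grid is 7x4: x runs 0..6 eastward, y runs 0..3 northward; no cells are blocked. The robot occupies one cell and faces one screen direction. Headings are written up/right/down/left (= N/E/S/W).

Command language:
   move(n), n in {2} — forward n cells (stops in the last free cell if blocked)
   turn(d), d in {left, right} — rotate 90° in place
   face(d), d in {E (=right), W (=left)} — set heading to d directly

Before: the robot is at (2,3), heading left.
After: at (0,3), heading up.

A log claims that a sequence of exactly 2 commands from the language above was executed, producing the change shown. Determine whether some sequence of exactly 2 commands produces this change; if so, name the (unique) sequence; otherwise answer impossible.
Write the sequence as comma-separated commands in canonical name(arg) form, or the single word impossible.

key: cell and facing (now N) both changed — the 2 commands mix motion and turning
from: at (2,3), heading left
step 1 (move(2)): at (0,3), heading left
step 2 (turn(right)): at (0,3), heading up
all 25 alternatives checked — unique.

move(2), turn(right)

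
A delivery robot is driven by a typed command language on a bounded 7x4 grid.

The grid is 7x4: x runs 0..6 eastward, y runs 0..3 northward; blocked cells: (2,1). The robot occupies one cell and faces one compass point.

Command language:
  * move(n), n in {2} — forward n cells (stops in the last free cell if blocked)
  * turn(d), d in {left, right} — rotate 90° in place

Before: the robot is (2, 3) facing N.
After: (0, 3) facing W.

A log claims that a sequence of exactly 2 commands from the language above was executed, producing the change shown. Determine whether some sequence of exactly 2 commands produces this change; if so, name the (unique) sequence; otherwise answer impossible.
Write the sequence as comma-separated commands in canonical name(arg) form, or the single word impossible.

turn(left), move(2)

key: cell and facing (now W) both changed — the 2 commands mix motion and turning
begin: (2, 3) facing N
t=1 turn(left) ⇒ (2, 3) facing W
t=2 move(2) ⇒ (0, 3) facing W
no other 2-command option fits: unique.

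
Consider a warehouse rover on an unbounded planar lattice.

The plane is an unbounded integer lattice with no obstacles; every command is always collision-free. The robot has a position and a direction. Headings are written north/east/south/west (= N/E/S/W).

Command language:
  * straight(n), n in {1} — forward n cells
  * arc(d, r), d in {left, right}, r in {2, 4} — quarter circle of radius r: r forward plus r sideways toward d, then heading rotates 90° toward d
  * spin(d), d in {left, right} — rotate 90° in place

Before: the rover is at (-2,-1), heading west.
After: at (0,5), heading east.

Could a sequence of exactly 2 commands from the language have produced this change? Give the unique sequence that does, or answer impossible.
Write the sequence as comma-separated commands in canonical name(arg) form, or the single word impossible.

arc(right, 2), arc(right, 4)

key: running arc(right, 4) before arc(right, 2) would end elsewhere — order is forced
start: at (-2,-1), heading west
1. arc(right, 2) → at (-4,1), heading north
2. arc(right, 4) → at (0,5), heading east
no other 2-command option fits: unique.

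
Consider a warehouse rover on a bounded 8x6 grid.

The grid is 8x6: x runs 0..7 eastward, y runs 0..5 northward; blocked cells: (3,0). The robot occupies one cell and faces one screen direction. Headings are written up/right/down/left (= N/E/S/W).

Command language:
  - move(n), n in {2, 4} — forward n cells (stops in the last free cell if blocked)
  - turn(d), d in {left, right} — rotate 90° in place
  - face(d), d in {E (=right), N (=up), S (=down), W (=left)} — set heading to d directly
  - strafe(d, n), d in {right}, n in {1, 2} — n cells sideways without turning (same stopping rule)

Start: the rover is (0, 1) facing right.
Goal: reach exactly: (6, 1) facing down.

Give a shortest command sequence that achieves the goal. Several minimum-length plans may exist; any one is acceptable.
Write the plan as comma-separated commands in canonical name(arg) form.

move(2), move(4), turn(right)

begin: (0, 1) facing right
step 1 (move(2)): (2, 1) facing right
step 2 (move(4)): (6, 1) facing right
step 3 (turn(right)): (6, 1) facing down
minimal: 3 command(s), checked below 3.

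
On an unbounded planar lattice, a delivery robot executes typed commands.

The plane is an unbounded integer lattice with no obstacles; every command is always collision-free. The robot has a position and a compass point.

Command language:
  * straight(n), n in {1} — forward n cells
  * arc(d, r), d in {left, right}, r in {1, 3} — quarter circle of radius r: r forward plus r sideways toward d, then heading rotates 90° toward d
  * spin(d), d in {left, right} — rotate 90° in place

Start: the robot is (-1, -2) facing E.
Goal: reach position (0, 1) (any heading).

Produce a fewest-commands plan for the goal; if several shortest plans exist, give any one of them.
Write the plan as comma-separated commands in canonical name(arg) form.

arc(left, 1), straight(1), straight(1)

start: (-1, -2) facing E
t=1 arc(left, 1) ⇒ (0, -1) facing N
t=2 straight(1) ⇒ (0, 0) facing N
t=3 straight(1) ⇒ (0, 1) facing N
minimal: 3 command(s), checked below 3.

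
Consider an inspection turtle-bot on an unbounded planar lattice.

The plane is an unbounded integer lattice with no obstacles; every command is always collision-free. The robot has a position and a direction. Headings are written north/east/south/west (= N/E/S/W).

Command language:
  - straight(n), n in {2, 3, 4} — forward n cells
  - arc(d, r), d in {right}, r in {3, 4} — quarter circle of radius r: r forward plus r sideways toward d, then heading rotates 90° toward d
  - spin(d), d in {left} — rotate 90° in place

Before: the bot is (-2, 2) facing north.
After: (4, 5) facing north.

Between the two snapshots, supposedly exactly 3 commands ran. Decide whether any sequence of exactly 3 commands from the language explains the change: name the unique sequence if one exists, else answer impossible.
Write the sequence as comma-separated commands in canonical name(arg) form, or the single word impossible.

key: heading stays N — rotations cancel among the 3 commands
t0: (-2, 2) facing north
t=1 arc(right, 3) ⇒ (1, 5) facing east
t=2 straight(3) ⇒ (4, 5) facing east
t=3 spin(left) ⇒ (4, 5) facing north
no rival 3-sequence matches.

arc(right, 3), straight(3), spin(left)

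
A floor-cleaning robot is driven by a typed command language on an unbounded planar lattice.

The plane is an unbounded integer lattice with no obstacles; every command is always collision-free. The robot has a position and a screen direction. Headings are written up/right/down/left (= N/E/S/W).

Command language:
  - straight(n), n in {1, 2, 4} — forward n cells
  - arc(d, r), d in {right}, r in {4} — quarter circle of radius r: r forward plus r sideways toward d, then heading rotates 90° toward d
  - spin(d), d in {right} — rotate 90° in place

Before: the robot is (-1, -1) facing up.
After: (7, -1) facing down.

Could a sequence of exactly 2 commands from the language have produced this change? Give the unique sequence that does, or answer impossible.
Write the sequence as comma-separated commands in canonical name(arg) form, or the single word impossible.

key: cell and facing (now S) both changed — the 2 commands mix motion and turning
from: (-1, -1) facing up
t=1 arc(right, 4) ⇒ (3, 3) facing right
t=2 arc(right, 4) ⇒ (7, -1) facing down
no rival 2-sequence matches.

arc(right, 4), arc(right, 4)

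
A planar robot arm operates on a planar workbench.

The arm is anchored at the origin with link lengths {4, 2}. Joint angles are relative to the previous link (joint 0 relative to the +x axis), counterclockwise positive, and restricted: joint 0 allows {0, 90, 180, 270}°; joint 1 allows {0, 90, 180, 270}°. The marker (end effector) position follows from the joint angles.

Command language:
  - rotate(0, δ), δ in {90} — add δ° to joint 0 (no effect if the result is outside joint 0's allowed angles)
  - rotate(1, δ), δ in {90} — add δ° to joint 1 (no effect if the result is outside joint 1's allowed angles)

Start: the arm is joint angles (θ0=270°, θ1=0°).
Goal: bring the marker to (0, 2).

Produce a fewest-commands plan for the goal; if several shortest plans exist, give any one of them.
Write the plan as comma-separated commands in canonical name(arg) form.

rotate(1, 90), rotate(1, 90), rotate(0, 90), rotate(0, 90)

t0: joint angles (θ0=270°, θ1=0°)
step 1 (rotate(1, 90)): joint angles (θ0=270°, θ1=90°)
step 2 (rotate(1, 90)): joint angles (θ0=270°, θ1=180°)
step 3 (rotate(0, 90)): joint angles (θ0=0°, θ1=180°)
step 4 (rotate(0, 90)): joint angles (θ0=90°, θ1=180°)
minimal: 4 command(s), checked below 4.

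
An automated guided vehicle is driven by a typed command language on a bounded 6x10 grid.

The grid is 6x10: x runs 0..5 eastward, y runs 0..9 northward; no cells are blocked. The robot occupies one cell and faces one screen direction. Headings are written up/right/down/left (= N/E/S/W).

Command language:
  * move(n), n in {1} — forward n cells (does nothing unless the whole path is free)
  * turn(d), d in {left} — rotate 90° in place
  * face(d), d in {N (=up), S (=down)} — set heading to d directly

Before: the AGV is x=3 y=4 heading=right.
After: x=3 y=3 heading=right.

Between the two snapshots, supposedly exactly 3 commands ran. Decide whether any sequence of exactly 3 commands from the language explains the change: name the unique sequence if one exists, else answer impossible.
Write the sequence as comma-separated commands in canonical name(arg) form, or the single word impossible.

face(S), move(1), turn(left)

key: running turn(left) before face(S) would end elsewhere — order is forced
initial: x=3 y=4 heading=right
[1] after face(S): x=3 y=4 heading=down
[2] after move(1): x=3 y=3 heading=down
[3] after turn(left): x=3 y=3 heading=right
all 64 alternatives checked — unique.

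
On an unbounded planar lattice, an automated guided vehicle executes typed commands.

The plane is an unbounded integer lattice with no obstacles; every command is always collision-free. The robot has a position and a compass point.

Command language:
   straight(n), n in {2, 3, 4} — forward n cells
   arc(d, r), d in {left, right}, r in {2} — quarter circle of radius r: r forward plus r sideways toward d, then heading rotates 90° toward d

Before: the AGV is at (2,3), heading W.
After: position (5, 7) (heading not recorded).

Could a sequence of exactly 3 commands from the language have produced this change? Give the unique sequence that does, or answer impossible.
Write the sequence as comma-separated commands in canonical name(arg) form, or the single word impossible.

key: order matters: swapping arc(right, 2) and straight(3) lands elsewhere
from: at (2,3), heading W
1. arc(right, 2) → at (0,5), heading N
2. arc(right, 2) → at (2,7), heading E
3. straight(3) → at (5,7), heading E
uniquely the one of 125 3-step routes that fits.

arc(right, 2), arc(right, 2), straight(3)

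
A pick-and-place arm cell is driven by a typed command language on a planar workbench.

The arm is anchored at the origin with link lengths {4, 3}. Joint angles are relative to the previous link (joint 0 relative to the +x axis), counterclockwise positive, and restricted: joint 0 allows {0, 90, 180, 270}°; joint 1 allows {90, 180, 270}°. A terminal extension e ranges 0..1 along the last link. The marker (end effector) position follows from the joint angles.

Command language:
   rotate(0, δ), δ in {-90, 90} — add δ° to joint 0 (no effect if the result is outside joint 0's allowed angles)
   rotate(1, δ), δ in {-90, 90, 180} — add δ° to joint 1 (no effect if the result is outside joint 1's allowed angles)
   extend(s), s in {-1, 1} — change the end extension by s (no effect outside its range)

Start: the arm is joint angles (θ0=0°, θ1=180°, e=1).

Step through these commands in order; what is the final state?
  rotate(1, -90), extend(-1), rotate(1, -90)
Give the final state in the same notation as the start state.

joint angles (θ0=0°, θ1=90°, e=0)

begin: joint angles (θ0=0°, θ1=180°, e=1)
step 1 (rotate(1, -90)): joint angles (θ0=0°, θ1=90°, e=1)
step 2 (extend(-1)): joint angles (θ0=0°, θ1=90°, e=0)
step 3 (rotate(1, -90)): joint angles (θ0=0°, θ1=90°, e=0)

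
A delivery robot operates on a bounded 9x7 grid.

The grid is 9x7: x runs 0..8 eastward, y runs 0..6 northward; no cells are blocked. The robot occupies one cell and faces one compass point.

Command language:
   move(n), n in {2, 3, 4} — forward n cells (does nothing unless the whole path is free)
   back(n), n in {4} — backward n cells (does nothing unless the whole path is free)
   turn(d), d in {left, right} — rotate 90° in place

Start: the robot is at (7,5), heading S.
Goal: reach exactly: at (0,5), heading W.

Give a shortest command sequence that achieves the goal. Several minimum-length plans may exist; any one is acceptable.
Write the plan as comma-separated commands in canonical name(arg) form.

turn(right), move(3), move(4)

begin: at (7,5), heading S
[1] after turn(right): at (7,5), heading W
[2] after move(3): at (4,5), heading W
[3] after move(4): at (0,5), heading W
minimal: 3 command(s), checked below 3.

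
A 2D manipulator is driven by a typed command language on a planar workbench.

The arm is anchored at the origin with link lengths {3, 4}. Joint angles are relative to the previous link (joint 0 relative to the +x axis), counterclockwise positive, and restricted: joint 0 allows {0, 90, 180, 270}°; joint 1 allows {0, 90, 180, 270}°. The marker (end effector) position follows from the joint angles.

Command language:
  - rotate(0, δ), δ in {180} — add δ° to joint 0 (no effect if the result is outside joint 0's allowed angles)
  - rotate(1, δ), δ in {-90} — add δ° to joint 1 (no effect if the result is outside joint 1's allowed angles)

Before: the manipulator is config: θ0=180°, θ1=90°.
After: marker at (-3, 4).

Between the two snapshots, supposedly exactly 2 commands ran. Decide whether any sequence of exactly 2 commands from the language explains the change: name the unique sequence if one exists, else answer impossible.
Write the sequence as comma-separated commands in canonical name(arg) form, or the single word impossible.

initial: config: θ0=180°, θ1=90°
step 1 (rotate(1, -90)): config: θ0=180°, θ1=0°
step 2 (rotate(1, -90)): config: θ0=180°, θ1=270°
no rival 2-sequence matches.

rotate(1, -90), rotate(1, -90)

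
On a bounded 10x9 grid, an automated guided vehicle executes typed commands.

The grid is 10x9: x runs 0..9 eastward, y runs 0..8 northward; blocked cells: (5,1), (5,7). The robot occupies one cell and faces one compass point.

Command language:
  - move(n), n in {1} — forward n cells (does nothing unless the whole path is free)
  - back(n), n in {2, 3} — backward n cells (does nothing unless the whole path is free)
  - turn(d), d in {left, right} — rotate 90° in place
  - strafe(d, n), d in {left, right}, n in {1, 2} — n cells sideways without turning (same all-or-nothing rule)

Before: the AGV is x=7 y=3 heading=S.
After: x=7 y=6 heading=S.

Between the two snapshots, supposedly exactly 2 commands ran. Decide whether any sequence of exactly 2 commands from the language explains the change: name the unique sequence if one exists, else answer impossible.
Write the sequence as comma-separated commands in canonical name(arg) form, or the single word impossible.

key: the second back(3) would leave the grid, so it does nothing
t0: x=7 y=3 heading=S
step 1 (back(3)): x=7 y=6 heading=S
step 2 (back(3)): x=7 y=6 heading=S
all 81 alternatives checked — unique.

back(3), back(3)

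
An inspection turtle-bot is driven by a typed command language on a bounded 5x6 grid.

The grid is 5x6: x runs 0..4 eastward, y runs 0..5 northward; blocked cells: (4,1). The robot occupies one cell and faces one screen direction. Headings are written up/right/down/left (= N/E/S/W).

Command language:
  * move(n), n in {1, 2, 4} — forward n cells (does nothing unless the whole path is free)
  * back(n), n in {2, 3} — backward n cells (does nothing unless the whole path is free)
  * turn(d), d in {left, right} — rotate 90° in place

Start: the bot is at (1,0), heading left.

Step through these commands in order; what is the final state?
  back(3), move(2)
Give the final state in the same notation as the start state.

at (2,0), heading left

start: at (1,0), heading left
t=1 back(3) ⇒ at (4,0), heading left
t=2 move(2) ⇒ at (2,0), heading left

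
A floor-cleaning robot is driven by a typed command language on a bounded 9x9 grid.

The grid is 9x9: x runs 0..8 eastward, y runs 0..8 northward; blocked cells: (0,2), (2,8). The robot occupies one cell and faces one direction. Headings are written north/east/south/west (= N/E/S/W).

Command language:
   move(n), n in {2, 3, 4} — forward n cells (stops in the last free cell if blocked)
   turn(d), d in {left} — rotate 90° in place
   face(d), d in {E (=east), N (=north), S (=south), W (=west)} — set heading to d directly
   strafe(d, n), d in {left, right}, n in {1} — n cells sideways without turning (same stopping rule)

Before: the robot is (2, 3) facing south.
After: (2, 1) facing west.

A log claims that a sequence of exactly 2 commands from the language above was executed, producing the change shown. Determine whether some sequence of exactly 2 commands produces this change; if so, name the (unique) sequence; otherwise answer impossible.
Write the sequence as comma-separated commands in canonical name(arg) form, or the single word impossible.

move(2), face(W)

key: order matters: swapping move(2) and face(W) lands elsewhere
t0: (2, 3) facing south
step 1 (move(2)): (2, 1) facing south
step 2 (face(W)): (2, 1) facing west
all 100 alternatives checked — unique.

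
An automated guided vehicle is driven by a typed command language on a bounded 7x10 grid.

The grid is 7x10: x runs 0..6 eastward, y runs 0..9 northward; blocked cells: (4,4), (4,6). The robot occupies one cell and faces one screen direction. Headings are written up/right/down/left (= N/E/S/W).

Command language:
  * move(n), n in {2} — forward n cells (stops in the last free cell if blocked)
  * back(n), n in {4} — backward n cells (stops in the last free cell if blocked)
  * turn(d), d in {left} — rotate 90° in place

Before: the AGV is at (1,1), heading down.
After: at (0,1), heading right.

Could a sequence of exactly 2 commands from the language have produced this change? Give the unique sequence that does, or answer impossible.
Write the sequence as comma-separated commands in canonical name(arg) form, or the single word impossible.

turn(left), back(4)

key: back(4) runs into the grid edge before its full distance
t0: at (1,1), heading down
1. turn(left) → at (1,1), heading right
2. back(4) → at (0,1), heading right
all 9 alternatives checked — unique.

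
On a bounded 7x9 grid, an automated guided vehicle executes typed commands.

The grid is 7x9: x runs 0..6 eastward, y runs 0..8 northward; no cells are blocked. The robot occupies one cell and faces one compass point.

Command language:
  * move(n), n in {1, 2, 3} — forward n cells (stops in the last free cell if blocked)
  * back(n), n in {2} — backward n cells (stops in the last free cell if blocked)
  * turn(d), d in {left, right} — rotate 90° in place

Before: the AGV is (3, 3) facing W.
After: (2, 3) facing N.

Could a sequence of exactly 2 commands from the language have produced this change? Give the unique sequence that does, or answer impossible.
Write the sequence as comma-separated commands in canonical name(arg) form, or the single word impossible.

move(1), turn(right)

key: running turn(right) before move(1) would end elsewhere — order is forced
initial: (3, 3) facing W
t=1 move(1) ⇒ (2, 3) facing W
t=2 turn(right) ⇒ (2, 3) facing N
no other 2-command option fits: unique.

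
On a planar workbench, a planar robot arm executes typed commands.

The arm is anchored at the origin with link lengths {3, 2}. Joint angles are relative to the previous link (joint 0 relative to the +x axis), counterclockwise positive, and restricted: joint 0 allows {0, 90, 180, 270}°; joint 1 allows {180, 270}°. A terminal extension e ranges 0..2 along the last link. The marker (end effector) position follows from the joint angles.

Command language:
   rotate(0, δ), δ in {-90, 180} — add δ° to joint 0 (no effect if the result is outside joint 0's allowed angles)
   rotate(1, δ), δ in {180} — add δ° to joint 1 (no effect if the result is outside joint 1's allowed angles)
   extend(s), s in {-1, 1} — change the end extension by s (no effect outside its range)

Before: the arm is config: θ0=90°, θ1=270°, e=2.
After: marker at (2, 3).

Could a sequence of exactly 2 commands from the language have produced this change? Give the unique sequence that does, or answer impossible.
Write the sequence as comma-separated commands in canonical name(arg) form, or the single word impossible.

extend(-1), extend(-1)

initial: config: θ0=90°, θ1=270°, e=2
step 1 (extend(-1)): config: θ0=90°, θ1=270°, e=1
step 2 (extend(-1)): config: θ0=90°, θ1=270°, e=0
uniquely the one of 25 2-step routes that fits.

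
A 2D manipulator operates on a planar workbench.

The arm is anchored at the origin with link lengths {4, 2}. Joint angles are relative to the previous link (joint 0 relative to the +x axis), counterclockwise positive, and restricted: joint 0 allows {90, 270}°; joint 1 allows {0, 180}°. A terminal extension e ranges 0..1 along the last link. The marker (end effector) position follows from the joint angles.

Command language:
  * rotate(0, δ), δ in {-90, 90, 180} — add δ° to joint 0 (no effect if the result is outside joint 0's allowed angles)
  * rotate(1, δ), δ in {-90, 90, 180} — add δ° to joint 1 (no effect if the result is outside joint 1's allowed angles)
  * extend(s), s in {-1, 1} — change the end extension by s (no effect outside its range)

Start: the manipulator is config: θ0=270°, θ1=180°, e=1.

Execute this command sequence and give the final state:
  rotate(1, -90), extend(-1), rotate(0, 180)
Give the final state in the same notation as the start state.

config: θ0=90°, θ1=180°, e=0

start: config: θ0=270°, θ1=180°, e=1
step 1 (rotate(1, -90)): config: θ0=270°, θ1=180°, e=1
step 2 (extend(-1)): config: θ0=270°, θ1=180°, e=0
step 3 (rotate(0, 180)): config: θ0=90°, θ1=180°, e=0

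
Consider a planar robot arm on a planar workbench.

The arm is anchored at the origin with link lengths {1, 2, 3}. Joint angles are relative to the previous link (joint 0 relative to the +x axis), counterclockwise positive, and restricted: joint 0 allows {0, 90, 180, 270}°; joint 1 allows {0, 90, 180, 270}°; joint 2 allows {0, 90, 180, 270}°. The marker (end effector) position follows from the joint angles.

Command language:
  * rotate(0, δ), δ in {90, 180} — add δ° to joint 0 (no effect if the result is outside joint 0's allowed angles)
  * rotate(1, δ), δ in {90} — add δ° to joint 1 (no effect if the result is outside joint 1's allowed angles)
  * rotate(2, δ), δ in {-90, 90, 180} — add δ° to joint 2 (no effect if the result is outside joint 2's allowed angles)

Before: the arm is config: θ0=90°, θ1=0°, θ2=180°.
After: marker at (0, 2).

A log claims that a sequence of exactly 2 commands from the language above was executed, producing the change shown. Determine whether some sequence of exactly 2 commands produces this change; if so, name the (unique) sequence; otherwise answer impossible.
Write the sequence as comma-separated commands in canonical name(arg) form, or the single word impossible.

rotate(1, 90), rotate(1, 90)

begin: config: θ0=90°, θ1=0°, θ2=180°
[1] after rotate(1, 90): config: θ0=90°, θ1=90°, θ2=180°
[2] after rotate(1, 90): config: θ0=90°, θ1=180°, θ2=180°
all 36 alternatives checked — unique.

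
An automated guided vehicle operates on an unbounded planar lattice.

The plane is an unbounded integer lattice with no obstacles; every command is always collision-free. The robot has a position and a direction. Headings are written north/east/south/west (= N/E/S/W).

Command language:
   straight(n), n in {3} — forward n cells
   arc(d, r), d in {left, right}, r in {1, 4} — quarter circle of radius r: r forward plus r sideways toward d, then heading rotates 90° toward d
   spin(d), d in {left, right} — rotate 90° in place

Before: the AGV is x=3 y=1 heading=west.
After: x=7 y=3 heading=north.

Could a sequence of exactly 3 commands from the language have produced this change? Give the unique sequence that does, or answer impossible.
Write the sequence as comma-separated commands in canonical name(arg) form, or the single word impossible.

key: running arc(left, 4) before arc(left, 1) would end elsewhere — order is forced
begin: x=3 y=1 heading=west
[1] after arc(left, 1): x=2 y=0 heading=south
[2] after arc(left, 1): x=3 y=-1 heading=east
[3] after arc(left, 4): x=7 y=3 heading=north
uniquely the one of 343 3-step routes that fits.

arc(left, 1), arc(left, 1), arc(left, 4)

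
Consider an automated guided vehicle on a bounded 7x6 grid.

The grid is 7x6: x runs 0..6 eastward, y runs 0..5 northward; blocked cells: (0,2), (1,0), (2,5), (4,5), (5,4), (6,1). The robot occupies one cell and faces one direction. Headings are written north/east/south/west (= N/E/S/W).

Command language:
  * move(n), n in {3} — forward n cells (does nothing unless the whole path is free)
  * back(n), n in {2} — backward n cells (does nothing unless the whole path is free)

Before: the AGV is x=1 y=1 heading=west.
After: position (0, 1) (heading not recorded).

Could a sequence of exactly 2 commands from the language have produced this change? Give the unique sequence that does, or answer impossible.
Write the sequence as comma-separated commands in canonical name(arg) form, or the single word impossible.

key: order matters: swapping back(2) and move(3) lands elsewhere
start: x=1 y=1 heading=west
[1] after back(2): x=3 y=1 heading=west
[2] after move(3): x=0 y=1 heading=west
all 4 alternatives checked — unique.

back(2), move(3)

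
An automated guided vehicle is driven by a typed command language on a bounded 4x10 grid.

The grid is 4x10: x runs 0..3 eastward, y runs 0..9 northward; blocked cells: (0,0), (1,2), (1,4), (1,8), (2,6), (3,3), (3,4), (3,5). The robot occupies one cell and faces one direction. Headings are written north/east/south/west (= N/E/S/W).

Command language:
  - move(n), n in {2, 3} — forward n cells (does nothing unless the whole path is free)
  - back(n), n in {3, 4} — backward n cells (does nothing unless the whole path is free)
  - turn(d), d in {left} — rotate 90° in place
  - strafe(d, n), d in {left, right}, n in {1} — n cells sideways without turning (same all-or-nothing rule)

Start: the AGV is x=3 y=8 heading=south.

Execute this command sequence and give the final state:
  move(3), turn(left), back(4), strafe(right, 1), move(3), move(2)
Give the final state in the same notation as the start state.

x=3 y=7 heading=east

begin: x=3 y=8 heading=south
step 1 (move(3)): x=3 y=8 heading=south
step 2 (turn(left)): x=3 y=8 heading=east
step 3 (back(4)): x=3 y=8 heading=east
step 4 (strafe(right, 1)): x=3 y=7 heading=east
step 5 (move(3)): x=3 y=7 heading=east
step 6 (move(2)): x=3 y=7 heading=east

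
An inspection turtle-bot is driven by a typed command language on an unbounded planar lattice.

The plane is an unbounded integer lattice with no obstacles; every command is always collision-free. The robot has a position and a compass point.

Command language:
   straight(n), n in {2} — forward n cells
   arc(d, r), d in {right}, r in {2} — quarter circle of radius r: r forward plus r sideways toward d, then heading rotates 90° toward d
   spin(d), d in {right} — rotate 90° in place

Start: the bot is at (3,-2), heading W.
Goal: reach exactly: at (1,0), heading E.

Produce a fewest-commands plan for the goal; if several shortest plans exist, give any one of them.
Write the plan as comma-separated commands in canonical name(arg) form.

start: at (3,-2), heading W
t=1 arc(right, 2) ⇒ at (1,0), heading N
t=2 spin(right) ⇒ at (1,0), heading E
nothing shorter than 2 reaches the goal.

arc(right, 2), spin(right)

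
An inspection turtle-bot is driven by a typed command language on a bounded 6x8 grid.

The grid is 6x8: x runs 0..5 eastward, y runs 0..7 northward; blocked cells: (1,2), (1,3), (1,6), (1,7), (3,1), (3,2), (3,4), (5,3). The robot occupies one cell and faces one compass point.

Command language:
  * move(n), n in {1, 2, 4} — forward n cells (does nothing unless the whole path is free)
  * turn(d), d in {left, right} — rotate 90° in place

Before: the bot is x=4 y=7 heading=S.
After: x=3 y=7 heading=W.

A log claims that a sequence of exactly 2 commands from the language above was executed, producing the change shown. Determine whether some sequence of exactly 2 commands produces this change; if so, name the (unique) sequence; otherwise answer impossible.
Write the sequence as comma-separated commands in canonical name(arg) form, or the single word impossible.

key: running move(1) before turn(right) would end elsewhere — order is forced
begin: x=4 y=7 heading=S
[1] after turn(right): x=4 y=7 heading=W
[2] after move(1): x=3 y=7 heading=W
no other 2-command option fits: unique.

turn(right), move(1)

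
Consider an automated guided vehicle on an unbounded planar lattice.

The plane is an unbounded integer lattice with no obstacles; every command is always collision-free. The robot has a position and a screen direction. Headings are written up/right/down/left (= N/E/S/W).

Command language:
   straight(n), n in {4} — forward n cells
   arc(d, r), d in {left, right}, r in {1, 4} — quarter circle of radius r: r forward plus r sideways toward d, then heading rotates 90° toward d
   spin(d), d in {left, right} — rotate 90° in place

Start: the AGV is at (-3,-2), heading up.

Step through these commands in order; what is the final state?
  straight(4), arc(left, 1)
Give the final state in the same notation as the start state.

start: at (-3,-2), heading up
step 1 (straight(4)): at (-3,2), heading up
step 2 (arc(left, 1)): at (-4,3), heading left

at (-4,3), heading left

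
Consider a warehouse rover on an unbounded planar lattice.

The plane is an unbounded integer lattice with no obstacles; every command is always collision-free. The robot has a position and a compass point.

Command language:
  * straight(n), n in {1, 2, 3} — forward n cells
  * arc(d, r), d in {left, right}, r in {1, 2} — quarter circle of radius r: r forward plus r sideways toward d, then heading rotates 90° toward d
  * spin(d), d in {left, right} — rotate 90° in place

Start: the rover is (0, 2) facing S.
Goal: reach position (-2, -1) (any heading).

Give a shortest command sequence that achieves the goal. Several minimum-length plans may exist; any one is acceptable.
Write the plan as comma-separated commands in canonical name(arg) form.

initial: (0, 2) facing S
step 1 (straight(1)): (0, 1) facing S
step 2 (arc(right, 2)): (-2, -1) facing W
no 1-step plan works, so 2 is optimal.

straight(1), arc(right, 2)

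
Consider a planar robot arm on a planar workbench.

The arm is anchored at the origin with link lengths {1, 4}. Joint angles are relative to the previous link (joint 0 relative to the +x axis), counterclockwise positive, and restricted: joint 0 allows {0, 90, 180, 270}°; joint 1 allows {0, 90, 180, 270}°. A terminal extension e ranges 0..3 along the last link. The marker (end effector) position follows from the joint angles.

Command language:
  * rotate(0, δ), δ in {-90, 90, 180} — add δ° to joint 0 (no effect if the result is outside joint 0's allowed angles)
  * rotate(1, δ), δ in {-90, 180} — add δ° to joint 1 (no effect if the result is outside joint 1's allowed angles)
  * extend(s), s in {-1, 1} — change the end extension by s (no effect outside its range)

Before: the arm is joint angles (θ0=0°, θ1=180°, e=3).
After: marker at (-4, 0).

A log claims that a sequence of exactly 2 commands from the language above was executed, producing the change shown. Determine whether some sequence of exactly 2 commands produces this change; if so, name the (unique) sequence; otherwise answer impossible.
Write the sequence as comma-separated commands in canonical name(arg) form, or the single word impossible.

initial: joint angles (θ0=0°, θ1=180°, e=3)
1. extend(-1) → joint angles (θ0=0°, θ1=180°, e=2)
2. extend(-1) → joint angles (θ0=0°, θ1=180°, e=1)
no rival 2-sequence matches.

extend(-1), extend(-1)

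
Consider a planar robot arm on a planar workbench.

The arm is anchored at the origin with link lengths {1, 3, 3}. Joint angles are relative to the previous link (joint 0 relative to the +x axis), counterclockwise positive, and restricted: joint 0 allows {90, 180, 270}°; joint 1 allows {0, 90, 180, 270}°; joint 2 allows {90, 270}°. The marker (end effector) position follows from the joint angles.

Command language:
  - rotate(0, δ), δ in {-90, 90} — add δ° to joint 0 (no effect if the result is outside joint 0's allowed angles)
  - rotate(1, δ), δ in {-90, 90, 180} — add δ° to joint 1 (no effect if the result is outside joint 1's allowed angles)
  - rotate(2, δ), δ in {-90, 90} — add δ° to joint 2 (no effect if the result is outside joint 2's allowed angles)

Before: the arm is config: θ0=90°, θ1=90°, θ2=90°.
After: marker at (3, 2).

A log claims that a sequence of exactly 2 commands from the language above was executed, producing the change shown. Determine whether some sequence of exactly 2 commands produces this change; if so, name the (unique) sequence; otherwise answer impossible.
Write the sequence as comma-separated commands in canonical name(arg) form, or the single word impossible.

rotate(0, 90), rotate(0, 90)

initial: config: θ0=90°, θ1=90°, θ2=90°
t=1 rotate(0, 90) ⇒ config: θ0=180°, θ1=90°, θ2=90°
t=2 rotate(0, 90) ⇒ config: θ0=270°, θ1=90°, θ2=90°
no other 2-command option fits: unique.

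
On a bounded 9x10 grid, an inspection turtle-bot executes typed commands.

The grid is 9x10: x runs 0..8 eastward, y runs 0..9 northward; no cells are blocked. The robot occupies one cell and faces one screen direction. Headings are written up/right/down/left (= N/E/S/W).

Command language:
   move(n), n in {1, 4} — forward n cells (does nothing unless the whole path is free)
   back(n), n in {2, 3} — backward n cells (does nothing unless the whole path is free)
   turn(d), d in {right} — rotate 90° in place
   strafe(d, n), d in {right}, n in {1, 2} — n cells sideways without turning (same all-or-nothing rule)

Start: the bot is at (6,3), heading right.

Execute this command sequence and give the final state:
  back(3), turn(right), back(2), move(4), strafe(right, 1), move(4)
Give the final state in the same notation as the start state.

begin: at (6,3), heading right
step 1 (back(3)): at (3,3), heading right
step 2 (turn(right)): at (3,3), heading down
step 3 (back(2)): at (3,5), heading down
step 4 (move(4)): at (3,1), heading down
step 5 (strafe(right, 1)): at (2,1), heading down
step 6 (move(4)): at (2,1), heading down

at (2,1), heading down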